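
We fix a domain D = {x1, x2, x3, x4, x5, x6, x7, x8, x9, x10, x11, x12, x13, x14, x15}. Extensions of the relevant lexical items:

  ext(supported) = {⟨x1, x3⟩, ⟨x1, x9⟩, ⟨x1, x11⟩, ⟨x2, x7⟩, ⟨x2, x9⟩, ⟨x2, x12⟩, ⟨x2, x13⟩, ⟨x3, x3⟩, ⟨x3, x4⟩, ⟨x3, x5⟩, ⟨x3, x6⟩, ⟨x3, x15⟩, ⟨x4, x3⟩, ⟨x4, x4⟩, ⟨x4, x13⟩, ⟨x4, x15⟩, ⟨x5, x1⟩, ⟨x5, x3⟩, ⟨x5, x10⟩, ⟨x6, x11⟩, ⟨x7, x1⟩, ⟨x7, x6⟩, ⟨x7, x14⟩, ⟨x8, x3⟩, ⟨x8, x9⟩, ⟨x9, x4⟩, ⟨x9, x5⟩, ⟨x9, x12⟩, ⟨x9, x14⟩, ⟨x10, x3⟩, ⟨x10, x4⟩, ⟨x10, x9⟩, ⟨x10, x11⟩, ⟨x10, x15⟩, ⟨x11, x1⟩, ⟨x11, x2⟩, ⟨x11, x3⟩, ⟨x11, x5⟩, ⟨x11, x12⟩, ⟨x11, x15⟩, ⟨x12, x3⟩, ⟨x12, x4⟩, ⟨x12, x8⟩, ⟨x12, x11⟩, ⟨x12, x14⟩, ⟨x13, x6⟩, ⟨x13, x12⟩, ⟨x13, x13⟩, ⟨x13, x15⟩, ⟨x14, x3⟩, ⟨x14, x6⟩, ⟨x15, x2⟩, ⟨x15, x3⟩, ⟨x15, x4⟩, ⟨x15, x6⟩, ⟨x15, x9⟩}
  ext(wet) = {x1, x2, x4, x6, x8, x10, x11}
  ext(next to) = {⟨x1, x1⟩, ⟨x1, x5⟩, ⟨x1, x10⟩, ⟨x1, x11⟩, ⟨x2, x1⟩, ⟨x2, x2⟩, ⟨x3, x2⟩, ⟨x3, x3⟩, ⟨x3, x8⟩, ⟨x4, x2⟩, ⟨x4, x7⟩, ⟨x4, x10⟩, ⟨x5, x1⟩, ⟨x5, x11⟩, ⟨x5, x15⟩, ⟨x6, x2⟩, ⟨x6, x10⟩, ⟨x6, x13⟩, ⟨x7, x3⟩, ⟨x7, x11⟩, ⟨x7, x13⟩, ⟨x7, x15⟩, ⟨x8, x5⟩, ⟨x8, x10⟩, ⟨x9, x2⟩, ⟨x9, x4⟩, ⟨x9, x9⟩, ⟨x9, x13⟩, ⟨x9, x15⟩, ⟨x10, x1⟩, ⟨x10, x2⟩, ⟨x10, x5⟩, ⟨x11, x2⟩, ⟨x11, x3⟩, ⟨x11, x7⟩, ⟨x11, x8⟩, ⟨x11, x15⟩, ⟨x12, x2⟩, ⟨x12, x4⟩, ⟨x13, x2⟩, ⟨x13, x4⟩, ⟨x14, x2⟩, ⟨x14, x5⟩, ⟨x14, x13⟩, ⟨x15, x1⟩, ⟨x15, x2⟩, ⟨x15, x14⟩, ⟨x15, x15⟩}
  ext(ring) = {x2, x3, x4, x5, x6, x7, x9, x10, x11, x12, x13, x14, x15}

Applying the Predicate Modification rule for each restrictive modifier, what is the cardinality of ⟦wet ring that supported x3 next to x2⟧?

3

⟦that supported x3⟧ = {x : ⟨x, x3⟩ ∈ ⟦supported⟧} = {x1, x3, x4, x5, x8, x10, x11, x12, x14, x15}
⟦next to x2⟧ = {x : ⟨x, x2⟩ ∈ ⟦next to⟧} = {x2, x3, x4, x6, x9, x10, x11, x12, x13, x14, x15}
⟦ring⟧ = {x2, x3, x4, x5, x6, x7, x9, x10, x11, x12, x13, x14, x15}
… ∩ ⟦that supported x3⟧ = {x2, x3, x4, x5, x6, x7, x9, x10, x11, x12, x13, x14, x15} ∩ {x1, x3, x4, x5, x8, x10, x11, x12, x14, x15} = {x3, x4, x5, x10, x11, x12, x14, x15}
… ∩ ⟦next to x2⟧ = {x3, x4, x5, x10, x11, x12, x14, x15} ∩ {x2, x3, x4, x6, x9, x10, x11, x12, x13, x14, x15} = {x3, x4, x10, x11, x12, x14, x15}
… ∩ ⟦wet⟧ = {x3, x4, x10, x11, x12, x14, x15} ∩ {x1, x2, x4, x6, x8, x10, x11} = {x4, x10, x11}
⟦wet ring that supported x3 next to x2⟧ = {x4, x10, x11}, so the cardinality is 3.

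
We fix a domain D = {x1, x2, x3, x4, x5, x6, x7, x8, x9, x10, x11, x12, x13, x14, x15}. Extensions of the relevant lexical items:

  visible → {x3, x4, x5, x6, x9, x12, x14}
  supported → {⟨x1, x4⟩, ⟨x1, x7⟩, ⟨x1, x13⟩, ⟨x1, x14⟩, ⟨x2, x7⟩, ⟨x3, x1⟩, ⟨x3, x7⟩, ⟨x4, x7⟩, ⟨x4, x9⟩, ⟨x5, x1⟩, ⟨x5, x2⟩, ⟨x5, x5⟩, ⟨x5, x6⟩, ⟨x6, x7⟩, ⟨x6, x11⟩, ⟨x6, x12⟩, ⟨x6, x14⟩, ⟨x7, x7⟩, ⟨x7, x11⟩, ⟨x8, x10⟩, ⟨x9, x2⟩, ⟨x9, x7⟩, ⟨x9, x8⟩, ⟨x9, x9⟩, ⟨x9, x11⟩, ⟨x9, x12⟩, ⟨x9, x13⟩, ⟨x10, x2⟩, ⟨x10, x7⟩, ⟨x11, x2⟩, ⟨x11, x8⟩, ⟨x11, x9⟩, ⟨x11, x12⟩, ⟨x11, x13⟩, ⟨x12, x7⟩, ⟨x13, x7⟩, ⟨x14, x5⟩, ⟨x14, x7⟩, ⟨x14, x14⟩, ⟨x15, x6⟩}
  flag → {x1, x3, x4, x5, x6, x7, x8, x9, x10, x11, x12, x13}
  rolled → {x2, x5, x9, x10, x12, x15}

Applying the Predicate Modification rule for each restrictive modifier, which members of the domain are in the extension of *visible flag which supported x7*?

⟦which supported x7⟧ = {x : ⟨x, x7⟩ ∈ ⟦supported⟧} = {x1, x2, x3, x4, x6, x7, x9, x10, x12, x13, x14}
⟦flag⟧ = {x1, x3, x4, x5, x6, x7, x8, x9, x10, x11, x12, x13}
… ∩ ⟦which supported x7⟧ = {x1, x3, x4, x5, x6, x7, x8, x9, x10, x11, x12, x13} ∩ {x1, x2, x3, x4, x6, x7, x9, x10, x12, x13, x14} = {x1, x3, x4, x6, x7, x9, x10, x12, x13}
… ∩ ⟦visible⟧ = {x1, x3, x4, x6, x7, x9, x10, x12, x13} ∩ {x3, x4, x5, x6, x9, x12, x14} = {x3, x4, x6, x9, x12}
So ⟦visible flag which supported x7⟧ = {x3, x4, x6, x9, x12}.

{x3, x4, x6, x9, x12}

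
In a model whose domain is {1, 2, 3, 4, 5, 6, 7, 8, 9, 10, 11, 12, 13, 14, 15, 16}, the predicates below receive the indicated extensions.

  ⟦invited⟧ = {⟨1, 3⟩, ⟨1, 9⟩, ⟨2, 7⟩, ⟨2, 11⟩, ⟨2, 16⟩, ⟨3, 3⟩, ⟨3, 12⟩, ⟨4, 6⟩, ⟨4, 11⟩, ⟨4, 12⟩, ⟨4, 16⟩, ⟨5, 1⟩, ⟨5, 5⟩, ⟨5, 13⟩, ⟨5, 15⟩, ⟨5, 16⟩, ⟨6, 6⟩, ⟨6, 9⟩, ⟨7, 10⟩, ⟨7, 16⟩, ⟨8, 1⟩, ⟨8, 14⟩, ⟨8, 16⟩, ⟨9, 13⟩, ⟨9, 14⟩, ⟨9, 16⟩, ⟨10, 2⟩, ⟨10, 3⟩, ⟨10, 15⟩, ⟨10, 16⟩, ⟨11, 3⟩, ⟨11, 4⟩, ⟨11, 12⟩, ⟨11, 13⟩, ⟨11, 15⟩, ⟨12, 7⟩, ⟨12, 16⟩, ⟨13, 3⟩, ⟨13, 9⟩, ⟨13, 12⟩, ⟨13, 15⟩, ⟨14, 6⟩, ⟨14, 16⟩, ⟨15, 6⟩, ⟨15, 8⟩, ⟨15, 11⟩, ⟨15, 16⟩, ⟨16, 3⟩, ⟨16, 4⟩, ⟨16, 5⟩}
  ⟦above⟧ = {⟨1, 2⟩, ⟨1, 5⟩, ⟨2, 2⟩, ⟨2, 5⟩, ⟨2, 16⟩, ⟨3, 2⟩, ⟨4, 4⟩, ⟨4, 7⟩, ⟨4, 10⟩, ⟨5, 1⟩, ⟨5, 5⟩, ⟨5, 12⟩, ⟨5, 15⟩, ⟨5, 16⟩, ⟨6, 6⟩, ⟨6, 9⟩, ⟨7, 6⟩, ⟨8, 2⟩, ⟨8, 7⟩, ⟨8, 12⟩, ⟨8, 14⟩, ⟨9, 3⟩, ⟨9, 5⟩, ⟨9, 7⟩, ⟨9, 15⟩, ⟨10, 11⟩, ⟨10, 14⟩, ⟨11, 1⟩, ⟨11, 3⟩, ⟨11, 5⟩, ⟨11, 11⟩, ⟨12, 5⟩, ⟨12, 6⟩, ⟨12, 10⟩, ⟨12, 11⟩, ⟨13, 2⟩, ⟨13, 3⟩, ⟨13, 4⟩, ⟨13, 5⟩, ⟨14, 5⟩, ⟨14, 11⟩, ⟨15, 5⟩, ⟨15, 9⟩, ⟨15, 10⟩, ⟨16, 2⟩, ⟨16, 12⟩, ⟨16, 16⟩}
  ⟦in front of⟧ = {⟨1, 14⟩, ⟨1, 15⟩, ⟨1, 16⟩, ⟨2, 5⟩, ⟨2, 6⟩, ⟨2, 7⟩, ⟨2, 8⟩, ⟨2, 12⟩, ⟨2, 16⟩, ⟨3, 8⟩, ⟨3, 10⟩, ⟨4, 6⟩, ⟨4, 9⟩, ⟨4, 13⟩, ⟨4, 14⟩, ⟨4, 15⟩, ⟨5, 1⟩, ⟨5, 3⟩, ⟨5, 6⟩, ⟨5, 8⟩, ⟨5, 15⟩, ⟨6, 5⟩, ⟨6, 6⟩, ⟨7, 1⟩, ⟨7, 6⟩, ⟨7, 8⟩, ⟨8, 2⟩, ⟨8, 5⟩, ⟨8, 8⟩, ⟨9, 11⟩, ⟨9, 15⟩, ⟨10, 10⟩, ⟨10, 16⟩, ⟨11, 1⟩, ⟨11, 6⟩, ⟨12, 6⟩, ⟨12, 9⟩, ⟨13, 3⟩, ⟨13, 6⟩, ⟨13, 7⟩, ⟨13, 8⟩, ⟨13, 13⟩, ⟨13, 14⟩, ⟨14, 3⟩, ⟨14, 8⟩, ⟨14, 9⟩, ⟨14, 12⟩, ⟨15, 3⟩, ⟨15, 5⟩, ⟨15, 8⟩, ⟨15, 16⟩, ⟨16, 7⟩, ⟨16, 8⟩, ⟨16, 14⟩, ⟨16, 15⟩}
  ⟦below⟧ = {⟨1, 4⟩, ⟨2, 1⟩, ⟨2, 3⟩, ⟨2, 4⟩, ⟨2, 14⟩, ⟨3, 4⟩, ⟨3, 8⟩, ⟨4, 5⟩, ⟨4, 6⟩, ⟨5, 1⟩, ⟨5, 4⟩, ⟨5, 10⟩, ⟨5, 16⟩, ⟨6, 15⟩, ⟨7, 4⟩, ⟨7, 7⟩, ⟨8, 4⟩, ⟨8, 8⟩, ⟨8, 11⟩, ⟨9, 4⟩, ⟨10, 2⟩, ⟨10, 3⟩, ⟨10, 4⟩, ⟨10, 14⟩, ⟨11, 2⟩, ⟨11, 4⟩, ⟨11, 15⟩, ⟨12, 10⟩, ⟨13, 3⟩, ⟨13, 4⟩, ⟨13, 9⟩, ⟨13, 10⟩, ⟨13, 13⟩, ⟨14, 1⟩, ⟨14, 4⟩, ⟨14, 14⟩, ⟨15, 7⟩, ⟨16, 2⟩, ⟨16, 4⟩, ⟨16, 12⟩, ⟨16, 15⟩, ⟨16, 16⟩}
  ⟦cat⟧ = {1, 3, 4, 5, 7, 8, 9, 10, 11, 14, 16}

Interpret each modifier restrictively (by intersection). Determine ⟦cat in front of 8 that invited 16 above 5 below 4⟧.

{5, 14}

⟦in front of 8⟧ = {x : ⟨x, 8⟩ ∈ ⟦in front of⟧} = {2, 3, 5, 7, 8, 13, 14, 15, 16}
⟦that invited 16⟧ = {x : ⟨x, 16⟩ ∈ ⟦invited⟧} = {2, 4, 5, 7, 8, 9, 10, 12, 14, 15}
⟦above 5⟧ = {x : ⟨x, 5⟩ ∈ ⟦above⟧} = {1, 2, 5, 9, 11, 12, 13, 14, 15}
⟦below 4⟧ = {x : ⟨x, 4⟩ ∈ ⟦below⟧} = {1, 2, 3, 5, 7, 8, 9, 10, 11, 13, 14, 16}
⟦cat⟧ = {1, 3, 4, 5, 7, 8, 9, 10, 11, 14, 16}
… ∩ ⟦in front of 8⟧ = {1, 3, 4, 5, 7, 8, 9, 10, 11, 14, 16} ∩ {2, 3, 5, 7, 8, 13, 14, 15, 16} = {3, 5, 7, 8, 14, 16}
… ∩ ⟦that invited 16⟧ = {3, 5, 7, 8, 14, 16} ∩ {2, 4, 5, 7, 8, 9, 10, 12, 14, 15} = {5, 7, 8, 14}
… ∩ ⟦above 5⟧ = {5, 7, 8, 14} ∩ {1, 2, 5, 9, 11, 12, 13, 14, 15} = {5, 14}
… ∩ ⟦below 4⟧ = {5, 14} ∩ {1, 2, 3, 5, 7, 8, 9, 10, 11, 13, 14, 16} = {5, 14}
So ⟦cat in front of 8 that invited 16 above 5 below 4⟧ = {5, 14}.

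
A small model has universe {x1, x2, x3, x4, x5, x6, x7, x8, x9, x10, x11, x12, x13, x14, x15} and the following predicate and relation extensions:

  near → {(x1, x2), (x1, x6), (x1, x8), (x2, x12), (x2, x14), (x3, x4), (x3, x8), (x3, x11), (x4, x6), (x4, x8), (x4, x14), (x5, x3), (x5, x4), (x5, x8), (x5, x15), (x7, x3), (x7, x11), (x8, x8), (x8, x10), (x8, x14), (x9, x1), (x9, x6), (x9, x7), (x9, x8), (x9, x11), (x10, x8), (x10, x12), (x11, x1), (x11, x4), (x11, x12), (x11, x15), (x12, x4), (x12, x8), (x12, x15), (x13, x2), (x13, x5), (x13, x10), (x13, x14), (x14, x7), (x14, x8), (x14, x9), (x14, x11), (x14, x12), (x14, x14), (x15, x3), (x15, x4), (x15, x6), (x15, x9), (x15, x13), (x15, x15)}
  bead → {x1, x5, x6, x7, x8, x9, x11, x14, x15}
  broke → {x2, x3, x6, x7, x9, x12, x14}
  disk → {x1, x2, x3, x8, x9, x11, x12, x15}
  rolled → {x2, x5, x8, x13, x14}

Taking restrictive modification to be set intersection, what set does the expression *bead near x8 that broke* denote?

⟦near x8⟧ = {x : ⟨x, x8⟩ ∈ ⟦near⟧} = {x1, x3, x4, x5, x8, x9, x10, x12, x14}
⟦that broke⟧ = ⟦broke⟧ = {x2, x3, x6, x7, x9, x12, x14}
⟦bead⟧ = {x1, x5, x6, x7, x8, x9, x11, x14, x15}
… ∩ ⟦near x8⟧ = {x1, x5, x6, x7, x8, x9, x11, x14, x15} ∩ {x1, x3, x4, x5, x8, x9, x10, x12, x14} = {x1, x5, x8, x9, x14}
… ∩ ⟦that broke⟧ = {x1, x5, x8, x9, x14} ∩ {x2, x3, x6, x7, x9, x12, x14} = {x9, x14}
So ⟦bead near x8 that broke⟧ = {x9, x14}.

{x9, x14}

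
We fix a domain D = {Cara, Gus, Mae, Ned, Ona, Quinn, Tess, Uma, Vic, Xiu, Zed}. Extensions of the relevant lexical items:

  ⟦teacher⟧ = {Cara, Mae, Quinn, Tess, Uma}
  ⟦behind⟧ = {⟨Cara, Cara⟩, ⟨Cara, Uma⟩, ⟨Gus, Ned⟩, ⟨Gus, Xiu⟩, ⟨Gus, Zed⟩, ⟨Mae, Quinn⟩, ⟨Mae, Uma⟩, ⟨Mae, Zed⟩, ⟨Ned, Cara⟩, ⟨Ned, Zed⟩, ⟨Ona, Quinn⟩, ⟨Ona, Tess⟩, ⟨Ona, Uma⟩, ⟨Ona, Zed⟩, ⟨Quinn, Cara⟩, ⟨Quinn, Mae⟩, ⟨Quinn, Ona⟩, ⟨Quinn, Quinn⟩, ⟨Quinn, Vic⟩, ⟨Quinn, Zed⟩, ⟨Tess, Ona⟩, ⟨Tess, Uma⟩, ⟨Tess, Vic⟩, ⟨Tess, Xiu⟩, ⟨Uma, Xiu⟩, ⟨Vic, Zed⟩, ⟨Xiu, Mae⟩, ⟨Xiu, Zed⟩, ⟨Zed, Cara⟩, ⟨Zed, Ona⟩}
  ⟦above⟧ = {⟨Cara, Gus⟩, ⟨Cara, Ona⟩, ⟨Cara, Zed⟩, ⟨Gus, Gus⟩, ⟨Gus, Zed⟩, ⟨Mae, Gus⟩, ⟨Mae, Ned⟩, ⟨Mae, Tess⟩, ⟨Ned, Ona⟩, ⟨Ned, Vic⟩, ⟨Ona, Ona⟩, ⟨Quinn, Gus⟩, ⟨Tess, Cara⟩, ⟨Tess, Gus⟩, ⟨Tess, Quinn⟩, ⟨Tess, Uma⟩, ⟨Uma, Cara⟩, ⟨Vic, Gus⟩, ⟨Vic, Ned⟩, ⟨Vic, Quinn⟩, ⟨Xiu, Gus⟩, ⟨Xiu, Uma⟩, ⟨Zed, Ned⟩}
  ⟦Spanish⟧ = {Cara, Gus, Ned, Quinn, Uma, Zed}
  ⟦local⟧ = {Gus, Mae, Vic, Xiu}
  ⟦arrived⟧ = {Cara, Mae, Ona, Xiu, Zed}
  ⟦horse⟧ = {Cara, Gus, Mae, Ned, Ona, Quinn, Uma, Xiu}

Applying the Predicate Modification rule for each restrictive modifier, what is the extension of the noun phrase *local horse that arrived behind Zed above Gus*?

{Mae, Xiu}

⟦that arrived⟧ = ⟦arrived⟧ = {Cara, Mae, Ona, Xiu, Zed}
⟦behind Zed⟧ = {x : ⟨x, Zed⟩ ∈ ⟦behind⟧} = {Gus, Mae, Ned, Ona, Quinn, Vic, Xiu}
⟦above Gus⟧ = {x : ⟨x, Gus⟩ ∈ ⟦above⟧} = {Cara, Gus, Mae, Quinn, Tess, Vic, Xiu}
⟦horse⟧ = {Cara, Gus, Mae, Ned, Ona, Quinn, Uma, Xiu}
… ∩ ⟦that arrived⟧ = {Cara, Gus, Mae, Ned, Ona, Quinn, Uma, Xiu} ∩ {Cara, Mae, Ona, Xiu, Zed} = {Cara, Mae, Ona, Xiu}
… ∩ ⟦behind Zed⟧ = {Cara, Mae, Ona, Xiu} ∩ {Gus, Mae, Ned, Ona, Quinn, Vic, Xiu} = {Mae, Ona, Xiu}
… ∩ ⟦above Gus⟧ = {Mae, Ona, Xiu} ∩ {Cara, Gus, Mae, Quinn, Tess, Vic, Xiu} = {Mae, Xiu}
… ∩ ⟦local⟧ = {Mae, Xiu} ∩ {Gus, Mae, Vic, Xiu} = {Mae, Xiu}
So ⟦local horse that arrived behind Zed above Gus⟧ = {Mae, Xiu}.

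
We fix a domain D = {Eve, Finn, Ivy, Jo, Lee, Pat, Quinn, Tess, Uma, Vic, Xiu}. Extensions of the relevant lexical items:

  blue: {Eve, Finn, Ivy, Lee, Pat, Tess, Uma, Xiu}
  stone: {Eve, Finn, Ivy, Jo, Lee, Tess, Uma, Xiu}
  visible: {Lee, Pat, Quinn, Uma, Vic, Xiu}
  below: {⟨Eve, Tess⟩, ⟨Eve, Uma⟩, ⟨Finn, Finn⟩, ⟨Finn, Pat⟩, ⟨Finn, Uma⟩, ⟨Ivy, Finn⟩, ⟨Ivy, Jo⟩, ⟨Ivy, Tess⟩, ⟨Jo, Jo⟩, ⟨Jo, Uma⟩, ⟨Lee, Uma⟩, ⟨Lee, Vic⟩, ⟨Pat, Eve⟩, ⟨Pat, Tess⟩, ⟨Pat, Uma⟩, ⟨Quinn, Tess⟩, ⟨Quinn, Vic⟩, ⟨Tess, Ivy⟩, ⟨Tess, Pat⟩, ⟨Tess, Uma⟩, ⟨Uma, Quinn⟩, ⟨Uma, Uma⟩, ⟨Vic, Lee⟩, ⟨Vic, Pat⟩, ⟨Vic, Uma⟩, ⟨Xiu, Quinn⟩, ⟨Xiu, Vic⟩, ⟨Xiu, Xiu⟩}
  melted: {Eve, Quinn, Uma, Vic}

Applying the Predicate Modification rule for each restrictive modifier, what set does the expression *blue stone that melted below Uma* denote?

{Eve, Uma}

⟦that melted⟧ = ⟦melted⟧ = {Eve, Quinn, Uma, Vic}
⟦below Uma⟧ = {x : ⟨x, Uma⟩ ∈ ⟦below⟧} = {Eve, Finn, Jo, Lee, Pat, Tess, Uma, Vic}
⟦stone⟧ = {Eve, Finn, Ivy, Jo, Lee, Tess, Uma, Xiu}
… ∩ ⟦that melted⟧ = {Eve, Finn, Ivy, Jo, Lee, Tess, Uma, Xiu} ∩ {Eve, Quinn, Uma, Vic} = {Eve, Uma}
… ∩ ⟦below Uma⟧ = {Eve, Uma} ∩ {Eve, Finn, Jo, Lee, Pat, Tess, Uma, Vic} = {Eve, Uma}
… ∩ ⟦blue⟧ = {Eve, Uma} ∩ {Eve, Finn, Ivy, Lee, Pat, Tess, Uma, Xiu} = {Eve, Uma}
So ⟦blue stone that melted below Uma⟧ = {Eve, Uma}.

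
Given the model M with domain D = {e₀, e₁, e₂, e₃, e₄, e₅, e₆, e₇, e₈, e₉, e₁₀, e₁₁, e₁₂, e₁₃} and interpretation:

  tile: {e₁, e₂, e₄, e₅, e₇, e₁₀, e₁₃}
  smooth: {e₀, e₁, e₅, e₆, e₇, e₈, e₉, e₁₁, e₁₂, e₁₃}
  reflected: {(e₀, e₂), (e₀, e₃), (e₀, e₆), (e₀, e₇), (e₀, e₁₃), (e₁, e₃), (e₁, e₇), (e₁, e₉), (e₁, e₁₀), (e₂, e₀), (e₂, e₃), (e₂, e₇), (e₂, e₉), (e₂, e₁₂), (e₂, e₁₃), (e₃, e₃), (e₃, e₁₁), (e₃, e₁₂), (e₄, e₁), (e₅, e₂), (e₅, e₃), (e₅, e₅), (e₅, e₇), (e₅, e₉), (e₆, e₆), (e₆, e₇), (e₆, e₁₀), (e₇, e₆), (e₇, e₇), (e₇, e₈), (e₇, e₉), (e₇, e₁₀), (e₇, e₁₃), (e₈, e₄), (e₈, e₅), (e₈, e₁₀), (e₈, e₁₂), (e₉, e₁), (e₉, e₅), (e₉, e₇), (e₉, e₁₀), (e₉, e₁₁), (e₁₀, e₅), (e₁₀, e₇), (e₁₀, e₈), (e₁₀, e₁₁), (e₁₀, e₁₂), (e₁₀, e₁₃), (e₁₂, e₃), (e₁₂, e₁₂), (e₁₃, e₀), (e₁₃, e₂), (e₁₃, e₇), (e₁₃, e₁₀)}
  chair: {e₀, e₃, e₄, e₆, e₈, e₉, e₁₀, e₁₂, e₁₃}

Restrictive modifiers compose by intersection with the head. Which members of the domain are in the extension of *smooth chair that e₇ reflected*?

⟦that e₇ reflected⟧ = {x : ⟨e₇, x⟩ ∈ ⟦reflected⟧} = {e₆, e₇, e₈, e₉, e₁₀, e₁₃}
⟦chair⟧ = {e₀, e₃, e₄, e₆, e₈, e₉, e₁₀, e₁₂, e₁₃}
… ∩ ⟦that e₇ reflected⟧ = {e₀, e₃, e₄, e₆, e₈, e₉, e₁₀, e₁₂, e₁₃} ∩ {e₆, e₇, e₈, e₉, e₁₀, e₁₃} = {e₆, e₈, e₉, e₁₀, e₁₃}
… ∩ ⟦smooth⟧ = {e₆, e₈, e₉, e₁₀, e₁₃} ∩ {e₀, e₁, e₅, e₆, e₇, e₈, e₉, e₁₁, e₁₂, e₁₃} = {e₆, e₈, e₉, e₁₃}
So ⟦smooth chair that e₇ reflected⟧ = {e₆, e₈, e₉, e₁₃}.

{e₆, e₈, e₉, e₁₃}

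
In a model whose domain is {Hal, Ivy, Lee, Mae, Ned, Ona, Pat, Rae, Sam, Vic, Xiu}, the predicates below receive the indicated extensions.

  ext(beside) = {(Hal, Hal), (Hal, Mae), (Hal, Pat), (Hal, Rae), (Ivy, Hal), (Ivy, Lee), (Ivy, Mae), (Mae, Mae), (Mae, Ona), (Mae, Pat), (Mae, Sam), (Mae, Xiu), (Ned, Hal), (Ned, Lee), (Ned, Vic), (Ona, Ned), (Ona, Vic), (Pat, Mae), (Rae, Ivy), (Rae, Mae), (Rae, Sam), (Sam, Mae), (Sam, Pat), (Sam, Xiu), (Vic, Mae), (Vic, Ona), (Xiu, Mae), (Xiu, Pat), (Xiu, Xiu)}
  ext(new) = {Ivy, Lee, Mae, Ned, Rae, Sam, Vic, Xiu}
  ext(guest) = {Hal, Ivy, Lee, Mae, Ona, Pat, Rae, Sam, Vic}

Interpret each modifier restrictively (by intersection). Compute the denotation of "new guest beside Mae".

{Ivy, Mae, Rae, Sam, Vic}

⟦beside Mae⟧ = {x : ⟨x, Mae⟩ ∈ ⟦beside⟧} = {Hal, Ivy, Mae, Pat, Rae, Sam, Vic, Xiu}
⟦guest⟧ = {Hal, Ivy, Lee, Mae, Ona, Pat, Rae, Sam, Vic}
… ∩ ⟦beside Mae⟧ = {Hal, Ivy, Lee, Mae, Ona, Pat, Rae, Sam, Vic} ∩ {Hal, Ivy, Mae, Pat, Rae, Sam, Vic, Xiu} = {Hal, Ivy, Mae, Pat, Rae, Sam, Vic}
… ∩ ⟦new⟧ = {Hal, Ivy, Mae, Pat, Rae, Sam, Vic} ∩ {Ivy, Lee, Mae, Ned, Rae, Sam, Vic, Xiu} = {Ivy, Mae, Rae, Sam, Vic}
So ⟦new guest beside Mae⟧ = {Ivy, Mae, Rae, Sam, Vic}.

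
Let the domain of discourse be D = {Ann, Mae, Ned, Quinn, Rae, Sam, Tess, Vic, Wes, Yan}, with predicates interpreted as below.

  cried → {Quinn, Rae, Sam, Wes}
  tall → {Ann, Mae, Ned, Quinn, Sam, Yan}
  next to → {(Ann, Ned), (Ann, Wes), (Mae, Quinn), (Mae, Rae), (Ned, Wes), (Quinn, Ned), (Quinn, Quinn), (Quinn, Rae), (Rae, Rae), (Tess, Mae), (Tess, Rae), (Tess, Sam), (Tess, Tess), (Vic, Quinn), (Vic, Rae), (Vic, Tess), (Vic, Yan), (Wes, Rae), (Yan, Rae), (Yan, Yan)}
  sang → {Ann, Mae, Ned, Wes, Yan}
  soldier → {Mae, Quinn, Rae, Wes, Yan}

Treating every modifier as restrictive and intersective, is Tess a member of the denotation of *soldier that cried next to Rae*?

no

⟦that cried⟧ = ⟦cried⟧ = {Quinn, Rae, Sam, Wes}
⟦next to Rae⟧ = {x : ⟨x, Rae⟩ ∈ ⟦next to⟧} = {Mae, Quinn, Rae, Tess, Vic, Wes, Yan}
⟦soldier⟧ = {Mae, Quinn, Rae, Wes, Yan}
… ∩ ⟦that cried⟧ = {Mae, Quinn, Rae, Wes, Yan} ∩ {Quinn, Rae, Sam, Wes} = {Quinn, Rae, Wes}
… ∩ ⟦next to Rae⟧ = {Quinn, Rae, Wes} ∩ {Mae, Quinn, Rae, Tess, Vic, Wes, Yan} = {Quinn, Rae, Wes}
⟦soldier that cried next to Rae⟧ = {Quinn, Rae, Wes}; Tess ∉ this set.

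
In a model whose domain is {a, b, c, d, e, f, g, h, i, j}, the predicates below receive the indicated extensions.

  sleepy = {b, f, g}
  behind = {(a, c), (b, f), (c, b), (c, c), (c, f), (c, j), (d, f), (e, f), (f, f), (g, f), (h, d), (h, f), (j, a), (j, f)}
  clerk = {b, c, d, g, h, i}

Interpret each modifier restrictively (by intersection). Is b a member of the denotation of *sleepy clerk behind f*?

⟦behind f⟧ = {x : ⟨x, f⟩ ∈ ⟦behind⟧} = {b, c, d, e, f, g, h, j}
⟦clerk⟧ = {b, c, d, g, h, i}
… ∩ ⟦behind f⟧ = {b, c, d, g, h, i} ∩ {b, c, d, e, f, g, h, j} = {b, c, d, g, h}
… ∩ ⟦sleepy⟧ = {b, c, d, g, h} ∩ {b, f, g} = {b, g}
⟦sleepy clerk behind f⟧ = {b, g}; b ∈ this set.

yes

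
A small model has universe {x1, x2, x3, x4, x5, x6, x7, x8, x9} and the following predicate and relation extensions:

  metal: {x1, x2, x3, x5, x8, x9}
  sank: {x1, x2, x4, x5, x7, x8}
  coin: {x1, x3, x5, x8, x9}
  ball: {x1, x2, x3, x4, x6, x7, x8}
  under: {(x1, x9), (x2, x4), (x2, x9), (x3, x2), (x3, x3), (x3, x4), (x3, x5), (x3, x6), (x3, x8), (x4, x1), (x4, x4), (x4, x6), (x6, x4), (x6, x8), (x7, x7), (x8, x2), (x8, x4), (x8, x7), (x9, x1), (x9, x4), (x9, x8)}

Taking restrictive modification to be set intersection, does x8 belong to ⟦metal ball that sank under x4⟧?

⟦that sank⟧ = ⟦sank⟧ = {x1, x2, x4, x5, x7, x8}
⟦under x4⟧ = {x : ⟨x, x4⟩ ∈ ⟦under⟧} = {x2, x3, x4, x6, x8, x9}
⟦ball⟧ = {x1, x2, x3, x4, x6, x7, x8}
… ∩ ⟦that sank⟧ = {x1, x2, x3, x4, x6, x7, x8} ∩ {x1, x2, x4, x5, x7, x8} = {x1, x2, x4, x7, x8}
… ∩ ⟦under x4⟧ = {x1, x2, x4, x7, x8} ∩ {x2, x3, x4, x6, x8, x9} = {x2, x4, x8}
… ∩ ⟦metal⟧ = {x2, x4, x8} ∩ {x1, x2, x3, x5, x8, x9} = {x2, x8}
⟦metal ball that sank under x4⟧ = {x2, x8}; x8 ∈ this set.

yes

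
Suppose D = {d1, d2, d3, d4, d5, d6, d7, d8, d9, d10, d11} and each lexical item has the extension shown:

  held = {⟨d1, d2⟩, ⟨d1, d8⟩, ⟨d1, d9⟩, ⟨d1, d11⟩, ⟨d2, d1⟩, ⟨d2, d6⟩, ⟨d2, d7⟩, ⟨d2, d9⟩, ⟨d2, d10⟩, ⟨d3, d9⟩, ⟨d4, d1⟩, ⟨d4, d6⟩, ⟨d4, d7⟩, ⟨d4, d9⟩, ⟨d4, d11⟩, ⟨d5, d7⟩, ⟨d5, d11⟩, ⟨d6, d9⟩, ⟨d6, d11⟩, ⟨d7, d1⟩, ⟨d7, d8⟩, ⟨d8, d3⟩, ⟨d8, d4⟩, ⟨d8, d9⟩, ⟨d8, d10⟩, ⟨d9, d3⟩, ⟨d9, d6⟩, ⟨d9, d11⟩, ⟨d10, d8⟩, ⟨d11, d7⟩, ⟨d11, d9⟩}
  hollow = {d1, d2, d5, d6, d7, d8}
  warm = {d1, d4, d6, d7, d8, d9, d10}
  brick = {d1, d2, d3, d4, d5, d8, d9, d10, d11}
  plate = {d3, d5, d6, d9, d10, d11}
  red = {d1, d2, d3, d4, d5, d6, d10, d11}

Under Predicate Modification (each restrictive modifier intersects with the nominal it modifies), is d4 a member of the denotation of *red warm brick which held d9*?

⟦which held d9⟧ = {x : ⟨x, d9⟩ ∈ ⟦held⟧} = {d1, d2, d3, d4, d6, d8, d11}
⟦brick⟧ = {d1, d2, d3, d4, d5, d8, d9, d10, d11}
… ∩ ⟦which held d9⟧ = {d1, d2, d3, d4, d5, d8, d9, d10, d11} ∩ {d1, d2, d3, d4, d6, d8, d11} = {d1, d2, d3, d4, d8, d11}
… ∩ ⟦red⟧ = {d1, d2, d3, d4, d8, d11} ∩ {d1, d2, d3, d4, d5, d6, d10, d11} = {d1, d2, d3, d4, d11}
… ∩ ⟦warm⟧ = {d1, d2, d3, d4, d11} ∩ {d1, d4, d6, d7, d8, d9, d10} = {d1, d4}
⟦red warm brick which held d9⟧ = {d1, d4}; d4 ∈ this set.

yes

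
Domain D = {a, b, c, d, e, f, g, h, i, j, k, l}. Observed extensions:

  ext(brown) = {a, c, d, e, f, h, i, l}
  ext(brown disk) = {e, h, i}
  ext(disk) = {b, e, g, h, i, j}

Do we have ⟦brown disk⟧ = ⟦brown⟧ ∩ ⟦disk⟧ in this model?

⟦brown⟧ ∩ ⟦disk⟧ = {a, c, d, e, f, h, i, l} ∩ {b, e, g, h, i, j} = {e, h, i}
Observed ⟦brown disk⟧ = {e, h, i}.
These coincide, so the modifier is intersective here.

yes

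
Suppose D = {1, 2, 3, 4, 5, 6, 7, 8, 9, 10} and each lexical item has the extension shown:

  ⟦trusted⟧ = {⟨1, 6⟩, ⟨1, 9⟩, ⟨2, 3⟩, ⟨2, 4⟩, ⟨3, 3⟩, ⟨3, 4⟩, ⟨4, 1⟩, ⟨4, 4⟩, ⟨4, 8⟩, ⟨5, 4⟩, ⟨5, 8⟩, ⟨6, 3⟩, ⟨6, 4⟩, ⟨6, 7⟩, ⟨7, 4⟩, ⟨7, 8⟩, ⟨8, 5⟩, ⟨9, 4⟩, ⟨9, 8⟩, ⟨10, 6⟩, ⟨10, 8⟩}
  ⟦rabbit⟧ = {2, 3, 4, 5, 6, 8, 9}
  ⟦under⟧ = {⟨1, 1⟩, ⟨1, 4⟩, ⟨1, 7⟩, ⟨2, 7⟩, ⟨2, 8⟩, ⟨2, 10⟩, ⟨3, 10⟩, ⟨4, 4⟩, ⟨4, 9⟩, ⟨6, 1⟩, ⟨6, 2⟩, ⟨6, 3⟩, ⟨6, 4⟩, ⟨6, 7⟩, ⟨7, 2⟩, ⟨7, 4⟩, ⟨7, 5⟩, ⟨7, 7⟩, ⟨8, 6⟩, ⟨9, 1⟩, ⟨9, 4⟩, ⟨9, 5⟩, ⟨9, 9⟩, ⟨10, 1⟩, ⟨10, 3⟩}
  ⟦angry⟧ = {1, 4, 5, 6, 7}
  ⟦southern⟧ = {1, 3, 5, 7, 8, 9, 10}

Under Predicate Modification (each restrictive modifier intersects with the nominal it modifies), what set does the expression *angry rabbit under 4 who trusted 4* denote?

⟦under 4⟧ = {x : ⟨x, 4⟩ ∈ ⟦under⟧} = {1, 4, 6, 7, 9}
⟦who trusted 4⟧ = {x : ⟨x, 4⟩ ∈ ⟦trusted⟧} = {2, 3, 4, 5, 6, 7, 9}
⟦rabbit⟧ = {2, 3, 4, 5, 6, 8, 9}
… ∩ ⟦under 4⟧ = {2, 3, 4, 5, 6, 8, 9} ∩ {1, 4, 6, 7, 9} = {4, 6, 9}
… ∩ ⟦who trusted 4⟧ = {4, 6, 9} ∩ {2, 3, 4, 5, 6, 7, 9} = {4, 6, 9}
… ∩ ⟦angry⟧ = {4, 6, 9} ∩ {1, 4, 5, 6, 7} = {4, 6}
So ⟦angry rabbit under 4 who trusted 4⟧ = {4, 6}.

{4, 6}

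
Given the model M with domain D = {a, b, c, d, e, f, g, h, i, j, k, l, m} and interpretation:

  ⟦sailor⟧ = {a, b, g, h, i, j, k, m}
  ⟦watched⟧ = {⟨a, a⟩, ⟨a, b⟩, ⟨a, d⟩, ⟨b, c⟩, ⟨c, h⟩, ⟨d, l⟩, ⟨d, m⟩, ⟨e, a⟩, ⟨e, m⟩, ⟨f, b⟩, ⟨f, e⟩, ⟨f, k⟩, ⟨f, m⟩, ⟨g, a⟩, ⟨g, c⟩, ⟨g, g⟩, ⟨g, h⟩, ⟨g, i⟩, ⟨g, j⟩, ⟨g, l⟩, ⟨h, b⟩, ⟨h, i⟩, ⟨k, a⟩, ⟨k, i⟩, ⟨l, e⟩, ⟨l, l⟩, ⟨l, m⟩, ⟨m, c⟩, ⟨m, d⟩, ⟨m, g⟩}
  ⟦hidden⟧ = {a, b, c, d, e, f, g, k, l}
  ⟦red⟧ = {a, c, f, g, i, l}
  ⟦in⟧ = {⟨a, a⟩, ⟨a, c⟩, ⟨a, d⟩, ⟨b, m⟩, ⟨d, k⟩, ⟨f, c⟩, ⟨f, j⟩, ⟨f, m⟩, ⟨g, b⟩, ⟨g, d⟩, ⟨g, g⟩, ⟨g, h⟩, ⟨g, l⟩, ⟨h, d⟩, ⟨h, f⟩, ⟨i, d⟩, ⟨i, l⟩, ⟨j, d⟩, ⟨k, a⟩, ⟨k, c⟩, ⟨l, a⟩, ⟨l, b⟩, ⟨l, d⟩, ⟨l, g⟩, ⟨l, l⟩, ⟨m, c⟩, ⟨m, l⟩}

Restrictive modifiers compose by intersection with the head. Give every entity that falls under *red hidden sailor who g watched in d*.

⟦who g watched⟧ = {x : ⟨g, x⟩ ∈ ⟦watched⟧} = {a, c, g, h, i, j, l}
⟦in d⟧ = {x : ⟨x, d⟩ ∈ ⟦in⟧} = {a, g, h, i, j, l}
⟦sailor⟧ = {a, b, g, h, i, j, k, m}
… ∩ ⟦who g watched⟧ = {a, b, g, h, i, j, k, m} ∩ {a, c, g, h, i, j, l} = {a, g, h, i, j}
… ∩ ⟦in d⟧ = {a, g, h, i, j} ∩ {a, g, h, i, j, l} = {a, g, h, i, j}
… ∩ ⟦red⟧ = {a, g, h, i, j} ∩ {a, c, f, g, i, l} = {a, g, i}
… ∩ ⟦hidden⟧ = {a, g, i} ∩ {a, b, c, d, e, f, g, k, l} = {a, g}
So ⟦red hidden sailor who g watched in d⟧ = {a, g}.

{a, g}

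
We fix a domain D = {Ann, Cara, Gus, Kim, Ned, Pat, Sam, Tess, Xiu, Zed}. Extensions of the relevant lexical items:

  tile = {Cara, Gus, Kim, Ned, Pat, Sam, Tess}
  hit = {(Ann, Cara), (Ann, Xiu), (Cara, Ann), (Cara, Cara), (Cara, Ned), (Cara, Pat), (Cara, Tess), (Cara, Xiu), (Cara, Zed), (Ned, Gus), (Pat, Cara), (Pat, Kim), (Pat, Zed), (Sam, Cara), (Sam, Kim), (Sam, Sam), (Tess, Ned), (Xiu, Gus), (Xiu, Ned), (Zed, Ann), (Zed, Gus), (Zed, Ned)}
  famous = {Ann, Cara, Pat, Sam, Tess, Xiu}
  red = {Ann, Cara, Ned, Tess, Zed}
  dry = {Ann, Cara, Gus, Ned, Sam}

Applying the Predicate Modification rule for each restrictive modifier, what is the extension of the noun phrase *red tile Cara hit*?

⟦Cara hit⟧ = {x : ⟨Cara, x⟩ ∈ ⟦hit⟧} = {Ann, Cara, Ned, Pat, Tess, Xiu, Zed}
⟦tile⟧ = {Cara, Gus, Kim, Ned, Pat, Sam, Tess}
… ∩ ⟦Cara hit⟧ = {Cara, Gus, Kim, Ned, Pat, Sam, Tess} ∩ {Ann, Cara, Ned, Pat, Tess, Xiu, Zed} = {Cara, Ned, Pat, Tess}
… ∩ ⟦red⟧ = {Cara, Ned, Pat, Tess} ∩ {Ann, Cara, Ned, Tess, Zed} = {Cara, Ned, Tess}
So ⟦red tile Cara hit⟧ = {Cara, Ned, Tess}.

{Cara, Ned, Tess}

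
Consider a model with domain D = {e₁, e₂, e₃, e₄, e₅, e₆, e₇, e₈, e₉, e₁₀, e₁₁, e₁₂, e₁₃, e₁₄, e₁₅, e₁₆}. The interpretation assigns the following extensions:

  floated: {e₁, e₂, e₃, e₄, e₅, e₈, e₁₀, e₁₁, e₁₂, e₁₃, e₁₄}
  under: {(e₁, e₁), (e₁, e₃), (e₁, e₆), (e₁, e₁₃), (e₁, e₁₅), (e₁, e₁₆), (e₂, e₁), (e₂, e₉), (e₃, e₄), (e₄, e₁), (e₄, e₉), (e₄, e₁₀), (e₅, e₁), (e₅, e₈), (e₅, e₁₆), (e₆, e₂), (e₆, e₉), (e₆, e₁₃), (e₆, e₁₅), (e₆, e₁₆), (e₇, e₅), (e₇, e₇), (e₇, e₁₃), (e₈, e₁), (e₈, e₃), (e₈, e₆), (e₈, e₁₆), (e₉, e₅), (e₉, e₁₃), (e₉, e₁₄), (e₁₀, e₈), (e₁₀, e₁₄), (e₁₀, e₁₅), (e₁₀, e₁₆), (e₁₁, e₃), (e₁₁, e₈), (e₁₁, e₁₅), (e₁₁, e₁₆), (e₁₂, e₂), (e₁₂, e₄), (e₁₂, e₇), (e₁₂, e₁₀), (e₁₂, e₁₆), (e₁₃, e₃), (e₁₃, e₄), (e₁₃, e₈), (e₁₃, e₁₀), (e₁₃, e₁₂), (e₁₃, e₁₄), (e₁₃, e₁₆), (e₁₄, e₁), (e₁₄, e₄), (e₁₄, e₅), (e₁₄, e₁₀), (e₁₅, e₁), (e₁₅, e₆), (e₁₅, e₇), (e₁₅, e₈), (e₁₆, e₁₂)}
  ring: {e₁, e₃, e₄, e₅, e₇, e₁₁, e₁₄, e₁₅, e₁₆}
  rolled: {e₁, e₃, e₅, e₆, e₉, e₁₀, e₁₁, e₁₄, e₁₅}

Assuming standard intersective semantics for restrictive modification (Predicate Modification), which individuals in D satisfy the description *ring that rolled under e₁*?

{e₁, e₅, e₁₄, e₁₅}

⟦that rolled⟧ = ⟦rolled⟧ = {e₁, e₃, e₅, e₆, e₉, e₁₀, e₁₁, e₁₄, e₁₅}
⟦under e₁⟧ = {x : ⟨x, e₁⟩ ∈ ⟦under⟧} = {e₁, e₂, e₄, e₅, e₈, e₁₄, e₁₅}
⟦ring⟧ = {e₁, e₃, e₄, e₅, e₇, e₁₁, e₁₄, e₁₅, e₁₆}
… ∩ ⟦that rolled⟧ = {e₁, e₃, e₄, e₅, e₇, e₁₁, e₁₄, e₁₅, e₁₆} ∩ {e₁, e₃, e₅, e₆, e₉, e₁₀, e₁₁, e₁₄, e₁₅} = {e₁, e₃, e₅, e₁₁, e₁₄, e₁₅}
… ∩ ⟦under e₁⟧ = {e₁, e₃, e₅, e₁₁, e₁₄, e₁₅} ∩ {e₁, e₂, e₄, e₅, e₈, e₁₄, e₁₅} = {e₁, e₅, e₁₄, e₁₅}
So ⟦ring that rolled under e₁⟧ = {e₁, e₅, e₁₄, e₁₅}.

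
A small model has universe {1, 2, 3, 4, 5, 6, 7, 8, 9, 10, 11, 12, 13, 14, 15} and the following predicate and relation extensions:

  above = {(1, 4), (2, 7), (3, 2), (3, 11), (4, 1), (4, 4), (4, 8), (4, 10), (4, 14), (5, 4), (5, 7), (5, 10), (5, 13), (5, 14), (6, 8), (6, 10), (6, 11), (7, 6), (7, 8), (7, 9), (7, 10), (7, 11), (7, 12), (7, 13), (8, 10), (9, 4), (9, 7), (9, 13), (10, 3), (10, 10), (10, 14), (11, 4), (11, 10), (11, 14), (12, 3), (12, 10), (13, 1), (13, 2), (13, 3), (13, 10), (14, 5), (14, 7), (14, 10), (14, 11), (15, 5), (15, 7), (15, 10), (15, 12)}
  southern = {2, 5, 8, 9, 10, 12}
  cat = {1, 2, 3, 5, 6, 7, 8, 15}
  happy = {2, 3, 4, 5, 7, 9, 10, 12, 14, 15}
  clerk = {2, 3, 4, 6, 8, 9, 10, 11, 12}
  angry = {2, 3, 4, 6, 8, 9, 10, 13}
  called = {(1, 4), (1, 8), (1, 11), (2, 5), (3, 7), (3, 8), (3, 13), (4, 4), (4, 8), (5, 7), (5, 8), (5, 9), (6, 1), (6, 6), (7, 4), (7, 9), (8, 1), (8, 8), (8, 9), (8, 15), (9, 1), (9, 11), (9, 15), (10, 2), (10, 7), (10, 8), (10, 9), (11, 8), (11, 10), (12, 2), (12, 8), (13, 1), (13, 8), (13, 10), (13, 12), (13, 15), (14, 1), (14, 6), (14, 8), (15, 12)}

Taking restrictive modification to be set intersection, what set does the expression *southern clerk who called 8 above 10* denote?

⟦who called 8⟧ = {x : ⟨x, 8⟩ ∈ ⟦called⟧} = {1, 3, 4, 5, 8, 10, 11, 12, 13, 14}
⟦above 10⟧ = {x : ⟨x, 10⟩ ∈ ⟦above⟧} = {4, 5, 6, 7, 8, 10, 11, 12, 13, 14, 15}
⟦clerk⟧ = {2, 3, 4, 6, 8, 9, 10, 11, 12}
… ∩ ⟦who called 8⟧ = {2, 3, 4, 6, 8, 9, 10, 11, 12} ∩ {1, 3, 4, 5, 8, 10, 11, 12, 13, 14} = {3, 4, 8, 10, 11, 12}
… ∩ ⟦above 10⟧ = {3, 4, 8, 10, 11, 12} ∩ {4, 5, 6, 7, 8, 10, 11, 12, 13, 14, 15} = {4, 8, 10, 11, 12}
… ∩ ⟦southern⟧ = {4, 8, 10, 11, 12} ∩ {2, 5, 8, 9, 10, 12} = {8, 10, 12}
So ⟦southern clerk who called 8 above 10⟧ = {8, 10, 12}.

{8, 10, 12}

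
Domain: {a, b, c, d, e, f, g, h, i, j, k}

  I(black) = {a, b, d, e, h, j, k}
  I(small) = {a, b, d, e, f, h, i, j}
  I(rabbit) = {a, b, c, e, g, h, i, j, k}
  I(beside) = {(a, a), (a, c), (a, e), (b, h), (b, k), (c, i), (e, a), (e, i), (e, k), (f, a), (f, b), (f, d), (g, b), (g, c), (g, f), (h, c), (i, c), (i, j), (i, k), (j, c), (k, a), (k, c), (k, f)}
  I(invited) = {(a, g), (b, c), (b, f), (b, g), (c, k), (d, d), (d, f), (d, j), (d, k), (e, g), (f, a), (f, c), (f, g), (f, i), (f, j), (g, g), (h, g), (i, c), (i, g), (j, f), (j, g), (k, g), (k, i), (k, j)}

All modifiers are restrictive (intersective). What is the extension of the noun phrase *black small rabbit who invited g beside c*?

{a, h, j}

⟦who invited g⟧ = {x : ⟨x, g⟩ ∈ ⟦invited⟧} = {a, b, e, f, g, h, i, j, k}
⟦beside c⟧ = {x : ⟨x, c⟩ ∈ ⟦beside⟧} = {a, g, h, i, j, k}
⟦rabbit⟧ = {a, b, c, e, g, h, i, j, k}
… ∩ ⟦who invited g⟧ = {a, b, c, e, g, h, i, j, k} ∩ {a, b, e, f, g, h, i, j, k} = {a, b, e, g, h, i, j, k}
… ∩ ⟦beside c⟧ = {a, b, e, g, h, i, j, k} ∩ {a, g, h, i, j, k} = {a, g, h, i, j, k}
… ∩ ⟦black⟧ = {a, g, h, i, j, k} ∩ {a, b, d, e, h, j, k} = {a, h, j, k}
… ∩ ⟦small⟧ = {a, h, j, k} ∩ {a, b, d, e, f, h, i, j} = {a, h, j}
So ⟦black small rabbit who invited g beside c⟧ = {a, h, j}.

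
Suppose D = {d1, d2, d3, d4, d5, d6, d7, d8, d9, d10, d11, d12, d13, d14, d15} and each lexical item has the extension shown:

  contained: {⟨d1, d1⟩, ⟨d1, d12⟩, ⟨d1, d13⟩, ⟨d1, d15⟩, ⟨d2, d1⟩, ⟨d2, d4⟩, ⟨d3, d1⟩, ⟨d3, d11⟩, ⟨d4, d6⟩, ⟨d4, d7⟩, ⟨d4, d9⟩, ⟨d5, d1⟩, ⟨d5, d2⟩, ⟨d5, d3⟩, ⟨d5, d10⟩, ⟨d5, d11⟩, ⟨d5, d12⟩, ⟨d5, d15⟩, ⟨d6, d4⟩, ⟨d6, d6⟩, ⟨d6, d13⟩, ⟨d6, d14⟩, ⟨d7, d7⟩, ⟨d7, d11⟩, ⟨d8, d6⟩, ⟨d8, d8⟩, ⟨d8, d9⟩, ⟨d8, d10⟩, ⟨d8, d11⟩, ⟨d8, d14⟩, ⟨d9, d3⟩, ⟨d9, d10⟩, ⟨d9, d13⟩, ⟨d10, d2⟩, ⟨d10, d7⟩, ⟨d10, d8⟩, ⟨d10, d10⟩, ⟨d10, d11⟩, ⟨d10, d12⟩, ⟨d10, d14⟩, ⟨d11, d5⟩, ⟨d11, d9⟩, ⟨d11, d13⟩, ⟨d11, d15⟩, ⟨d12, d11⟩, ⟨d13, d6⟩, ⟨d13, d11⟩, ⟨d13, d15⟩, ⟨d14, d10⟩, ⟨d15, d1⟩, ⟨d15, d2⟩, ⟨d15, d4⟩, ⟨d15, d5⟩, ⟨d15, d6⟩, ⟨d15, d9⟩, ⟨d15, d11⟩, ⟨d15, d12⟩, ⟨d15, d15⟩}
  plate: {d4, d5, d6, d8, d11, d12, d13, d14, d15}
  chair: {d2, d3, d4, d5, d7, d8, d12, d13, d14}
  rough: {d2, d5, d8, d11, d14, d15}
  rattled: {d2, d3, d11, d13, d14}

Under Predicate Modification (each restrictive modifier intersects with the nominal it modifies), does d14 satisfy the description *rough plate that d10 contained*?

yes

⟦that d10 contained⟧ = {x : ⟨d10, x⟩ ∈ ⟦contained⟧} = {d2, d7, d8, d10, d11, d12, d14}
⟦plate⟧ = {d4, d5, d6, d8, d11, d12, d13, d14, d15}
… ∩ ⟦that d10 contained⟧ = {d4, d5, d6, d8, d11, d12, d13, d14, d15} ∩ {d2, d7, d8, d10, d11, d12, d14} = {d8, d11, d12, d14}
… ∩ ⟦rough⟧ = {d8, d11, d12, d14} ∩ {d2, d5, d8, d11, d14, d15} = {d8, d11, d14}
⟦rough plate that d10 contained⟧ = {d8, d11, d14}; d14 ∈ this set.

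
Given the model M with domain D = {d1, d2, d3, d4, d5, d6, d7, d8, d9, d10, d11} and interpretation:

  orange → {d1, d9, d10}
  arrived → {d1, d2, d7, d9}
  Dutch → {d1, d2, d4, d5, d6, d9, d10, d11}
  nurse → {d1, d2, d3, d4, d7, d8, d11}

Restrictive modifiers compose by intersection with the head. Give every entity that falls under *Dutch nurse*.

⟦nurse⟧ = {d1, d2, d3, d4, d7, d8, d11}
… ∩ ⟦Dutch⟧ = {d1, d2, d3, d4, d7, d8, d11} ∩ {d1, d2, d4, d5, d6, d9, d10, d11} = {d1, d2, d4, d11}
So ⟦Dutch nurse⟧ = {d1, d2, d4, d11}.

{d1, d2, d4, d11}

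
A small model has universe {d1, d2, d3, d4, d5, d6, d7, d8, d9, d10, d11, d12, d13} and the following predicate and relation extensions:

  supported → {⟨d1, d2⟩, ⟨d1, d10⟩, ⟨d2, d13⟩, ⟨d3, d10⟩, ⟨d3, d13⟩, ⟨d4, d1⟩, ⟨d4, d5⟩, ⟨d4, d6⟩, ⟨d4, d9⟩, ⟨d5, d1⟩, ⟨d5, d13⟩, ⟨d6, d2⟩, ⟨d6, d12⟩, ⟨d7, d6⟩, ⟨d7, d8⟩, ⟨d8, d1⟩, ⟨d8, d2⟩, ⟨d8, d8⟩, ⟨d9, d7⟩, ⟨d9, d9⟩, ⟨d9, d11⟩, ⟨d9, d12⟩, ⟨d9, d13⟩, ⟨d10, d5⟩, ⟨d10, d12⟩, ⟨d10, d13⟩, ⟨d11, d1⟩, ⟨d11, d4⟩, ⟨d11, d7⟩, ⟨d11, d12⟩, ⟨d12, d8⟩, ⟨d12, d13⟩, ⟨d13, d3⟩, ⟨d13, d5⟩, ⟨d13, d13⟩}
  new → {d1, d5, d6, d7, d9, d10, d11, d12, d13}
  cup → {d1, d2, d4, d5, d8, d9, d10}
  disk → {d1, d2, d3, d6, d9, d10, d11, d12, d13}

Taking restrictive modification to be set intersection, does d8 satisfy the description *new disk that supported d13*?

no

⟦that supported d13⟧ = {x : ⟨x, d13⟩ ∈ ⟦supported⟧} = {d2, d3, d5, d9, d10, d12, d13}
⟦disk⟧ = {d1, d2, d3, d6, d9, d10, d11, d12, d13}
… ∩ ⟦that supported d13⟧ = {d1, d2, d3, d6, d9, d10, d11, d12, d13} ∩ {d2, d3, d5, d9, d10, d12, d13} = {d2, d3, d9, d10, d12, d13}
… ∩ ⟦new⟧ = {d2, d3, d9, d10, d12, d13} ∩ {d1, d5, d6, d7, d9, d10, d11, d12, d13} = {d9, d10, d12, d13}
⟦new disk that supported d13⟧ = {d9, d10, d12, d13}; d8 ∉ this set.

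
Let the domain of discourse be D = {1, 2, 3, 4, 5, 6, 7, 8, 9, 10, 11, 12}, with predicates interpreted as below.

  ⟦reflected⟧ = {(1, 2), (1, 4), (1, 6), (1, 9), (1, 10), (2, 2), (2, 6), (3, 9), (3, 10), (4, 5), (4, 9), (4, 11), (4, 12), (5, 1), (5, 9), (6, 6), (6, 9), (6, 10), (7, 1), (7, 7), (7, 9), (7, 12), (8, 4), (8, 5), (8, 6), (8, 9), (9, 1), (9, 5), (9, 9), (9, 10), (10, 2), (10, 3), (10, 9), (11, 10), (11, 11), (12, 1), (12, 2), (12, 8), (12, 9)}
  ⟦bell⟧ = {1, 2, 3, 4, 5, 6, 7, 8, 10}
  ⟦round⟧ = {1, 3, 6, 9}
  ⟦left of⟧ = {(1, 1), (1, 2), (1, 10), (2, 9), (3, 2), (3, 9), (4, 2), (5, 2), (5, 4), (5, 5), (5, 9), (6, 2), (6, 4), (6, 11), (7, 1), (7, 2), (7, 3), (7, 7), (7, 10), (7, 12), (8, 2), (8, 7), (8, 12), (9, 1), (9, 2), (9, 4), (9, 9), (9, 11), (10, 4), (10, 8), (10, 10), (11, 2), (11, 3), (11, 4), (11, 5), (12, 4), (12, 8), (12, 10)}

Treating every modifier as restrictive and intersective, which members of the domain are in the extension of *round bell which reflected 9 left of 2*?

{1, 3, 6}

⟦which reflected 9⟧ = {x : ⟨x, 9⟩ ∈ ⟦reflected⟧} = {1, 3, 4, 5, 6, 7, 8, 9, 10, 12}
⟦left of 2⟧ = {x : ⟨x, 2⟩ ∈ ⟦left of⟧} = {1, 3, 4, 5, 6, 7, 8, 9, 11}
⟦bell⟧ = {1, 2, 3, 4, 5, 6, 7, 8, 10}
… ∩ ⟦which reflected 9⟧ = {1, 2, 3, 4, 5, 6, 7, 8, 10} ∩ {1, 3, 4, 5, 6, 7, 8, 9, 10, 12} = {1, 3, 4, 5, 6, 7, 8, 10}
… ∩ ⟦left of 2⟧ = {1, 3, 4, 5, 6, 7, 8, 10} ∩ {1, 3, 4, 5, 6, 7, 8, 9, 11} = {1, 3, 4, 5, 6, 7, 8}
… ∩ ⟦round⟧ = {1, 3, 4, 5, 6, 7, 8} ∩ {1, 3, 6, 9} = {1, 3, 6}
So ⟦round bell which reflected 9 left of 2⟧ = {1, 3, 6}.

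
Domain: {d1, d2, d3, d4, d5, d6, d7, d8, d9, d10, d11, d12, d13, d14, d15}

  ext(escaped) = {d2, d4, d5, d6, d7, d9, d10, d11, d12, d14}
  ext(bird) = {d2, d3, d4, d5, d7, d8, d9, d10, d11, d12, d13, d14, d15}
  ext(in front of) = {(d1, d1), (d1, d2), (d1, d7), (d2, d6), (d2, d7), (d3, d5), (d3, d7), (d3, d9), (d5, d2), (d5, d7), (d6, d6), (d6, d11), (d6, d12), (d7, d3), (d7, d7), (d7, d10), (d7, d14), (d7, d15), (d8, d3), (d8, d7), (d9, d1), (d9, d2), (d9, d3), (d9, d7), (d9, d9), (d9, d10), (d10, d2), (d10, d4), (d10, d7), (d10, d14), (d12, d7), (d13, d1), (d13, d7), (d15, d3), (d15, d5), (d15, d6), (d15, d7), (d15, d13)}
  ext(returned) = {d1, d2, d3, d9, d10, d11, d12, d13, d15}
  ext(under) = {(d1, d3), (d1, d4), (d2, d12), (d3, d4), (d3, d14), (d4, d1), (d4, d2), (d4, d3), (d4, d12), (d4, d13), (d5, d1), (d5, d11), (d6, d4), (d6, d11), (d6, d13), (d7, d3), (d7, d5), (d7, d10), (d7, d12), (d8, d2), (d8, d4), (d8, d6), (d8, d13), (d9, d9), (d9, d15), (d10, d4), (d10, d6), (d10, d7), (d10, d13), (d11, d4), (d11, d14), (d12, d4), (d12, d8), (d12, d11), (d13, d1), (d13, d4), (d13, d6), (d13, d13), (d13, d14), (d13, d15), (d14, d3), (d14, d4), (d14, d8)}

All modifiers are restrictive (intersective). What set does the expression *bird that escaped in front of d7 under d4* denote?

⟦that escaped⟧ = ⟦escaped⟧ = {d2, d4, d5, d6, d7, d9, d10, d11, d12, d14}
⟦in front of d7⟧ = {x : ⟨x, d7⟩ ∈ ⟦in front of⟧} = {d1, d2, d3, d5, d7, d8, d9, d10, d12, d13, d15}
⟦under d4⟧ = {x : ⟨x, d4⟩ ∈ ⟦under⟧} = {d1, d3, d6, d8, d10, d11, d12, d13, d14}
⟦bird⟧ = {d2, d3, d4, d5, d7, d8, d9, d10, d11, d12, d13, d14, d15}
… ∩ ⟦that escaped⟧ = {d2, d3, d4, d5, d7, d8, d9, d10, d11, d12, d13, d14, d15} ∩ {d2, d4, d5, d6, d7, d9, d10, d11, d12, d14} = {d2, d4, d5, d7, d9, d10, d11, d12, d14}
… ∩ ⟦in front of d7⟧ = {d2, d4, d5, d7, d9, d10, d11, d12, d14} ∩ {d1, d2, d3, d5, d7, d8, d9, d10, d12, d13, d15} = {d2, d5, d7, d9, d10, d12}
… ∩ ⟦under d4⟧ = {d2, d5, d7, d9, d10, d12} ∩ {d1, d3, d6, d8, d10, d11, d12, d13, d14} = {d10, d12}
So ⟦bird that escaped in front of d7 under d4⟧ = {d10, d12}.

{d10, d12}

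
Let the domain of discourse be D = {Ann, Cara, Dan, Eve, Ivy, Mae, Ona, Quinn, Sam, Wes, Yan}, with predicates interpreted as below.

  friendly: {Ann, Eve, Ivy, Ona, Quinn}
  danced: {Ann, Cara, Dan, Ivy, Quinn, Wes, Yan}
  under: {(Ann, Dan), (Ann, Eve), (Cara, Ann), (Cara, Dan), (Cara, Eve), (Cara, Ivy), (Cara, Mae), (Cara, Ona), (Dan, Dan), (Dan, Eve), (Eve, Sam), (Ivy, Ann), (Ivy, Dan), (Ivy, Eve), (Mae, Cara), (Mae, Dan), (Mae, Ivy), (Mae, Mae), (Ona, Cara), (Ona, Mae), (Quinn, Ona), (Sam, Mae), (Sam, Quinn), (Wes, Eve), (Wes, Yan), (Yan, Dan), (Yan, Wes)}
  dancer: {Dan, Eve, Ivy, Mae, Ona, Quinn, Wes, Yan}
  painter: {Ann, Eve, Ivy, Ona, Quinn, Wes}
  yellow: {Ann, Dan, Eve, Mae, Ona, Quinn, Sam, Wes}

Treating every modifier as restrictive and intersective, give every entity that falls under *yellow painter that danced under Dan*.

{Ann}

⟦that danced⟧ = ⟦danced⟧ = {Ann, Cara, Dan, Ivy, Quinn, Wes, Yan}
⟦under Dan⟧ = {x : ⟨x, Dan⟩ ∈ ⟦under⟧} = {Ann, Cara, Dan, Ivy, Mae, Yan}
⟦painter⟧ = {Ann, Eve, Ivy, Ona, Quinn, Wes}
… ∩ ⟦that danced⟧ = {Ann, Eve, Ivy, Ona, Quinn, Wes} ∩ {Ann, Cara, Dan, Ivy, Quinn, Wes, Yan} = {Ann, Ivy, Quinn, Wes}
… ∩ ⟦under Dan⟧ = {Ann, Ivy, Quinn, Wes} ∩ {Ann, Cara, Dan, Ivy, Mae, Yan} = {Ann, Ivy}
… ∩ ⟦yellow⟧ = {Ann, Ivy} ∩ {Ann, Dan, Eve, Mae, Ona, Quinn, Sam, Wes} = {Ann}
So ⟦yellow painter that danced under Dan⟧ = {Ann}.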